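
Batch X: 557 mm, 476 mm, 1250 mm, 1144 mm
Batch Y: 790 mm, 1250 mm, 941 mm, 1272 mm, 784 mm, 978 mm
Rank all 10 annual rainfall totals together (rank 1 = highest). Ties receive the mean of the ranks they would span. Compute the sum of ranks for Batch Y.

Sorted (descending): 1272, 1250, 1250, 1144, 978, 941, 790, 784, 557, 476
The 2 values of 1250 occupy positions 2–3 → average rank (2+3)/2 = 2.5.
Batch Y values → pooled ranks: 790→7, 1250→2.5, 941→6, 1272→1, 784→8, 978→5
Rank sum = 7 + 2.5 + 6 + 1 + 8 + 5 = 29.5

29.5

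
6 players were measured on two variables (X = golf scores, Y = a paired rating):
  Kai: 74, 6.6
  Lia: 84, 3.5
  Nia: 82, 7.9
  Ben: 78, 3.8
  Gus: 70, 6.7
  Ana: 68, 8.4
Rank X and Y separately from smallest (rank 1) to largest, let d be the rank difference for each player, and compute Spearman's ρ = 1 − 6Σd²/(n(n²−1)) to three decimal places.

Ranks of variable 1: 3, 6, 5, 4, 2, 1
Ranks of variable 2: 3, 1, 5, 2, 4, 6
d = r₁ − r₂: 0, 5, 0, 2, -2, -5
d²: 0, 25, 0, 4, 4, 25; Σd² = 58
ρ = 1 − 6·58/(6·35) = 1 − 348/210 = -0.657

-0.657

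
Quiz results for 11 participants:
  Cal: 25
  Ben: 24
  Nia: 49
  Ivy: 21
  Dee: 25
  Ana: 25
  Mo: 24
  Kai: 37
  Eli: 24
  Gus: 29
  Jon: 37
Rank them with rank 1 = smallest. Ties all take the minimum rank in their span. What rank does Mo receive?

Sorted (ascending): 21, 24, 24, 24, 25, 25, 25, 29, 37, 37, 49
The 3 values of 24 occupy positions 2–4 → each gets rank 2.
The 3 values of 25 occupy positions 5–7 → each gets rank 5.
The 2 values of 37 occupy positions 9–10 → each gets rank 9.
Mo has value 24 → rank 2.

2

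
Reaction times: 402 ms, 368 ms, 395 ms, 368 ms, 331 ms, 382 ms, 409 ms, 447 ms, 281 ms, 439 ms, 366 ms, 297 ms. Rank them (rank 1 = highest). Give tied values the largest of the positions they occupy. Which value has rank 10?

331

Sorted (descending): 447, 439, 409, 402, 395, 382, 368, 368, 366, 331, 297, 281
The 2 values of 368 occupy positions 7–8 → each gets rank 8.
Rank 10 → value 331.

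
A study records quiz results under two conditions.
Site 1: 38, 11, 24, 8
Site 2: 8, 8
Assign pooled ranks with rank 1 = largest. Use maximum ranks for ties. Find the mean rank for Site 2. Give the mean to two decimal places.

6.00

Sorted (descending): 38, 24, 11, 8, 8, 8
The 3 values of 8 occupy positions 4–6 → each gets rank 6.
Site 2 values → pooled ranks: 8→6, 8→6
Mean rank = (6 + 6) / 2 = 6.00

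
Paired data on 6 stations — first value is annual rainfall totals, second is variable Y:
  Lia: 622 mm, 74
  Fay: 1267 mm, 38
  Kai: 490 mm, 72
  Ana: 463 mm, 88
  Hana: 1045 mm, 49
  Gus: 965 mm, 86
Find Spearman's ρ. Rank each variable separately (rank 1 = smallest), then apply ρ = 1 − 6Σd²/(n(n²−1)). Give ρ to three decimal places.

Ranks of variable 1: 3, 6, 2, 1, 5, 4
Ranks of variable 2: 4, 1, 3, 6, 2, 5
d = r₁ − r₂: -1, 5, -1, -5, 3, -1
d²: 1, 25, 1, 25, 9, 1; Σd² = 62
ρ = 1 − 6·62/(6·35) = 1 − 372/210 = -0.771

-0.771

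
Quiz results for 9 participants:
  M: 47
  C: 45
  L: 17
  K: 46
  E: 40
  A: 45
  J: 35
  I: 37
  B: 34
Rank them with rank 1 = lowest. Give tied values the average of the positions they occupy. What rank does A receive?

6.5

Sorted (ascending): 17, 34, 35, 37, 40, 45, 45, 46, 47
The 2 values of 45 occupy positions 6–7 → average rank (6+7)/2 = 6.5.
A has value 45 → rank 6.5.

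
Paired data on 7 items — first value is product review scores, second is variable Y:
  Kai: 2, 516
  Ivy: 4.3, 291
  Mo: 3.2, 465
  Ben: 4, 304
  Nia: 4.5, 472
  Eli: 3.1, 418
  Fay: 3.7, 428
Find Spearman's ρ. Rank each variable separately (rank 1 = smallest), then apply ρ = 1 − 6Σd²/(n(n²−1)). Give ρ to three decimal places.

-0.357

Ranks of variable 1: 1, 6, 3, 5, 7, 2, 4
Ranks of variable 2: 7, 1, 5, 2, 6, 3, 4
d = r₁ − r₂: -6, 5, -2, 3, 1, -1, 0
d²: 36, 25, 4, 9, 1, 1, 0; Σd² = 76
ρ = 1 − 6·76/(7·48) = 1 − 456/336 = -0.357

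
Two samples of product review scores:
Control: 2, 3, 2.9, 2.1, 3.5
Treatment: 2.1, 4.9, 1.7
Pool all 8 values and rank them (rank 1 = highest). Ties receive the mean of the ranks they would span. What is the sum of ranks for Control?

21.5

Sorted (descending): 4.9, 3.5, 3, 2.9, 2.1, 2.1, 2, 1.7
The 2 values of 2.1 occupy positions 5–6 → average rank (5+6)/2 = 5.5.
Control values → pooled ranks: 2→7, 3→3, 2.9→4, 2.1→5.5, 3.5→2
Rank sum = 7 + 3 + 4 + 5.5 + 2 = 21.5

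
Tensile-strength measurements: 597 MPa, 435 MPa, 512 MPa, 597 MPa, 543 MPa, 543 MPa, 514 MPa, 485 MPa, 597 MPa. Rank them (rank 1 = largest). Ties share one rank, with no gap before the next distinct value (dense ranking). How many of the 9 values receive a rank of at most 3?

Sorted (descending): 597, 597, 597, 543, 543, 514, 512, 485, 435
The 3 values of 597 share dense rank 1.
The 2 values of 543 share dense rank 2.
Remaining distinct values take the next consecutive integers.
Ranks ≤ 3: {1, 1, 1, 2, 2, 3} → 6 values.

6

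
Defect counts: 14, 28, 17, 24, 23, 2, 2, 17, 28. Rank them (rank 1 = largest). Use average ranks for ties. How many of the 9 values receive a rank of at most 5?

Sorted (descending): 28, 28, 24, 23, 17, 17, 14, 2, 2
The 2 values of 28 occupy positions 1–2 → average rank (1+2)/2 = 1.5.
The 2 values of 17 occupy positions 5–6 → average rank (5+6)/2 = 5.5.
The 2 values of 2 occupy positions 8–9 → average rank (8+9)/2 = 8.5.
Ranks ≤ 5: {1.5, 1.5, 3, 4} → 4 values.

4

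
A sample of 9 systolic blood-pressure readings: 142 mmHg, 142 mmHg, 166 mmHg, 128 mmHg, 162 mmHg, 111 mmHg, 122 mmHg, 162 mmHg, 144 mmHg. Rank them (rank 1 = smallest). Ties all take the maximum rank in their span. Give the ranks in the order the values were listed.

Sorted (ascending): 111, 122, 128, 142, 142, 144, 162, 162, 166
The 2 values of 142 occupy positions 4–5 → each gets rank 5.
The 2 values of 162 occupy positions 7–8 → each gets rank 8.

5, 5, 9, 3, 8, 1, 2, 8, 6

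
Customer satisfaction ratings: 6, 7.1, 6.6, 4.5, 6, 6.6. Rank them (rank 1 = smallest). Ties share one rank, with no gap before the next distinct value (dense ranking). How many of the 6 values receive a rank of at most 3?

Sorted (ascending): 4.5, 6, 6, 6.6, 6.6, 7.1
The 2 values of 6 share dense rank 2.
The 2 values of 6.6 share dense rank 3.
Remaining distinct values take the next consecutive integers.
Ranks ≤ 3: {1, 2, 2, 3, 3} → 5 values.

5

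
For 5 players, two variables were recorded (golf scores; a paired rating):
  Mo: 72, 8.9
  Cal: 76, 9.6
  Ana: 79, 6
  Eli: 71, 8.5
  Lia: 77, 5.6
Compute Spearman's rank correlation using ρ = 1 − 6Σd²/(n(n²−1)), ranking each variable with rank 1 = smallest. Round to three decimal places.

Ranks of variable 1: 2, 3, 5, 1, 4
Ranks of variable 2: 4, 5, 2, 3, 1
d = r₁ − r₂: -2, -2, 3, -2, 3
d²: 4, 4, 9, 4, 9; Σd² = 30
ρ = 1 − 6·30/(5·24) = 1 − 180/120 = -0.500

-0.500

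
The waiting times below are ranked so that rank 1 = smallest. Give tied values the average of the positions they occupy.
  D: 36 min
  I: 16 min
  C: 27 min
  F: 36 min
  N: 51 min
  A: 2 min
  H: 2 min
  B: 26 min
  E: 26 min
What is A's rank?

Sorted (ascending): 2, 2, 16, 26, 26, 27, 36, 36, 51
The 2 values of 2 occupy positions 1–2 → average rank (1+2)/2 = 1.5.
The 2 values of 26 occupy positions 4–5 → average rank (4+5)/2 = 4.5.
The 2 values of 36 occupy positions 7–8 → average rank (7+8)/2 = 7.5.
A has value 2 min → rank 1.5.

1.5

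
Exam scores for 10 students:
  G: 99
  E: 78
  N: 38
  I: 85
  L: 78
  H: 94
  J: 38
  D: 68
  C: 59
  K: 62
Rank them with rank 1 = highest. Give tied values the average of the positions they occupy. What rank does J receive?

9.5

Sorted (descending): 99, 94, 85, 78, 78, 68, 62, 59, 38, 38
The 2 values of 78 occupy positions 4–5 → average rank (4+5)/2 = 4.5.
The 2 values of 38 occupy positions 9–10 → average rank (9+10)/2 = 9.5.
J has value 38 → rank 9.5.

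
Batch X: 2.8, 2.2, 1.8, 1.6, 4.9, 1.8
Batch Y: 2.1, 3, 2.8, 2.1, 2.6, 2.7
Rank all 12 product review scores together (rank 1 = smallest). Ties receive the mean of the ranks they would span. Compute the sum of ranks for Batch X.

33.5

Sorted (ascending): 1.6, 1.8, 1.8, 2.1, 2.1, 2.2, 2.6, 2.7, 2.8, 2.8, 3, 4.9
The 2 values of 1.8 occupy positions 2–3 → average rank (2+3)/2 = 2.5.
The 2 values of 2.1 occupy positions 4–5 → average rank (4+5)/2 = 4.5.
The 2 values of 2.8 occupy positions 9–10 → average rank (9+10)/2 = 9.5.
Batch X values → pooled ranks: 2.8→9.5, 2.2→6, 1.8→2.5, 1.6→1, 4.9→12, 1.8→2.5
Rank sum = 9.5 + 6 + 2.5 + 1 + 12 + 2.5 = 33.5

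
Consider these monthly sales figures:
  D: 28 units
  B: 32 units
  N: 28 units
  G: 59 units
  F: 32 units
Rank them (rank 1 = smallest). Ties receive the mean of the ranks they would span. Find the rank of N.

1.5

Sorted (ascending): 28, 28, 32, 32, 59
The 2 values of 28 occupy positions 1–2 → average rank (1+2)/2 = 1.5.
The 2 values of 32 occupy positions 3–4 → average rank (3+4)/2 = 3.5.
N has value 28 units → rank 1.5.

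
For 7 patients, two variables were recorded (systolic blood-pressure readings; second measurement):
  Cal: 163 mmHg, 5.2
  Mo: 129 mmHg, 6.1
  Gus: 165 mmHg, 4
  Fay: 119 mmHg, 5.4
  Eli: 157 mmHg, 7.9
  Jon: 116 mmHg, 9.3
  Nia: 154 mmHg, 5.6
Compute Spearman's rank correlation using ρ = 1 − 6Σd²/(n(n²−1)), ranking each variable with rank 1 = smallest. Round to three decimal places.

-0.679

Ranks of variable 1: 6, 3, 7, 2, 5, 1, 4
Ranks of variable 2: 2, 5, 1, 3, 6, 7, 4
d = r₁ − r₂: 4, -2, 6, -1, -1, -6, 0
d²: 16, 4, 36, 1, 1, 36, 0; Σd² = 94
ρ = 1 − 6·94/(7·48) = 1 − 564/336 = -0.679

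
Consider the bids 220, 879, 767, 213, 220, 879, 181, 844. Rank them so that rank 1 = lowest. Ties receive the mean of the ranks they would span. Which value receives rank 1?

Sorted (ascending): 181, 213, 220, 220, 767, 844, 879, 879
The 2 values of 220 occupy positions 3–4 → average rank (3+4)/2 = 3.5.
The 2 values of 879 occupy positions 7–8 → average rank (7+8)/2 = 7.5.
Rank 1 → value 181.

181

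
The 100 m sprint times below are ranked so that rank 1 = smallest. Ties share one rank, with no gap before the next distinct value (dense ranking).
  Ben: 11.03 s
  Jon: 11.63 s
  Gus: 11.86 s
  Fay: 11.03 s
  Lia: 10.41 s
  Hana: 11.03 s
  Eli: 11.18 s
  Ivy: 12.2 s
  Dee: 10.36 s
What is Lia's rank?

Sorted (ascending): 10.36, 10.41, 11.03, 11.03, 11.03, 11.18, 11.63, 11.86, 12.2
The 3 values of 11.03 share dense rank 3.
Remaining distinct values take the next consecutive integers.
Lia has value 10.41 s → rank 2.

2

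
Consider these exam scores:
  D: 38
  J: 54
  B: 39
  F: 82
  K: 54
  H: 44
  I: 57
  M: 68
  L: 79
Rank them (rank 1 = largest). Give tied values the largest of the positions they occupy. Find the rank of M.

Sorted (descending): 82, 79, 68, 57, 54, 54, 44, 39, 38
The 2 values of 54 occupy positions 5–6 → each gets rank 6.
M has value 68 → rank 3.

3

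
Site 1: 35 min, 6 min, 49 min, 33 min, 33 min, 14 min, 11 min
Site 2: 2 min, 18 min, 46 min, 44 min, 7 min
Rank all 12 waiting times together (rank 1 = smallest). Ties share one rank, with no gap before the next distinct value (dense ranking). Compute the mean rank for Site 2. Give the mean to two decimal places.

Sorted (ascending): 2, 6, 7, 11, 14, 18, 33, 33, 35, 44, 46, 49
The 2 values of 33 share dense rank 7.
Remaining distinct values take the next consecutive integers.
Site 2 values → pooled ranks: 2→1, 18→6, 46→10, 44→9, 7→3
Mean rank = (1 + 6 + 10 + 9 + 3) / 5 = 5.80

5.80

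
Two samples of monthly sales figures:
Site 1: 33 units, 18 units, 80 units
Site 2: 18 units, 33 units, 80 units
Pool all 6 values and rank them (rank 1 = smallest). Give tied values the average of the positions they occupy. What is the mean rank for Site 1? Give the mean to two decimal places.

Sorted (ascending): 18, 18, 33, 33, 80, 80
The 2 values of 18 occupy positions 1–2 → average rank (1+2)/2 = 1.5.
The 2 values of 33 occupy positions 3–4 → average rank (3+4)/2 = 3.5.
The 2 values of 80 occupy positions 5–6 → average rank (5+6)/2 = 5.5.
Site 1 values → pooled ranks: 33→3.5, 18→1.5, 80→5.5
Mean rank = (3.5 + 1.5 + 5.5) / 3 = 3.50

3.50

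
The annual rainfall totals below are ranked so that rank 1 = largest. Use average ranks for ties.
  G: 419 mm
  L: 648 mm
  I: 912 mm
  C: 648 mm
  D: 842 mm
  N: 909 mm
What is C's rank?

4.5

Sorted (descending): 912, 909, 842, 648, 648, 419
The 2 values of 648 occupy positions 4–5 → average rank (4+5)/2 = 4.5.
C has value 648 mm → rank 4.5.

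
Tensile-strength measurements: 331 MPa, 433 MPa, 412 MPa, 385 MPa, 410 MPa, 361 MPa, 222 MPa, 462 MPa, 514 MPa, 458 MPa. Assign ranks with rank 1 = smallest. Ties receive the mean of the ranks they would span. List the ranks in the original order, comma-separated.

Sorted (ascending): 222, 331, 361, 385, 410, 412, 433, 458, 462, 514
No ties — each value takes its position as its rank.

2, 7, 6, 4, 5, 3, 1, 9, 10, 8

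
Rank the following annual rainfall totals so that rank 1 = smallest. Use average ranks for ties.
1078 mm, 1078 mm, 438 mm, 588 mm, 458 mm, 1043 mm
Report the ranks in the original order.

5.5, 5.5, 1, 3, 2, 4

Sorted (ascending): 438, 458, 588, 1043, 1078, 1078
The 2 values of 1078 occupy positions 5–6 → average rank (5+6)/2 = 5.5.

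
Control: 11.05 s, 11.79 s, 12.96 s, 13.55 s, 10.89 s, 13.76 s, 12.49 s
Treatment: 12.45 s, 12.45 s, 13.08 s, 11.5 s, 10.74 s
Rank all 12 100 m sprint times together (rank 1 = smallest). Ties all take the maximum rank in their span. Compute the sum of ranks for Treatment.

Sorted (ascending): 10.74, 10.89, 11.05, 11.5, 11.79, 12.45, 12.45, 12.49, 12.96, 13.08, 13.55, 13.76
The 2 values of 12.45 occupy positions 6–7 → each gets rank 7.
Treatment values → pooled ranks: 12.45→7, 12.45→7, 13.08→10, 11.5→4, 10.74→1
Rank sum = 7 + 7 + 10 + 4 + 1 = 29

29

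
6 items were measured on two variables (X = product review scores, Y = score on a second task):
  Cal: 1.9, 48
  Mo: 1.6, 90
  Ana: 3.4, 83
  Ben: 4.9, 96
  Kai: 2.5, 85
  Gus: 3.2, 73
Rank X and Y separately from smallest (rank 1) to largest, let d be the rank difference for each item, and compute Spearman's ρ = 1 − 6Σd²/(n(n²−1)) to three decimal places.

0.257

Ranks of variable 1: 2, 1, 5, 6, 3, 4
Ranks of variable 2: 1, 5, 3, 6, 4, 2
d = r₁ − r₂: 1, -4, 2, 0, -1, 2
d²: 1, 16, 4, 0, 1, 4; Σd² = 26
ρ = 1 − 6·26/(6·35) = 1 − 156/210 = 0.257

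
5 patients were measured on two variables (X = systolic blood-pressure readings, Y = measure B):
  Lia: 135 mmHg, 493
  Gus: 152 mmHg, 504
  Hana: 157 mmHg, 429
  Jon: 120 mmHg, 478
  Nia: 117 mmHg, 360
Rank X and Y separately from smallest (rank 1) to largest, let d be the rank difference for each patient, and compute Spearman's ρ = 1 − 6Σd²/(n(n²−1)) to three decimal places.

Ranks of variable 1: 3, 4, 5, 2, 1
Ranks of variable 2: 4, 5, 2, 3, 1
d = r₁ − r₂: -1, -1, 3, -1, 0
d²: 1, 1, 9, 1, 0; Σd² = 12
ρ = 1 − 6·12/(5·24) = 1 − 72/120 = 0.400

0.400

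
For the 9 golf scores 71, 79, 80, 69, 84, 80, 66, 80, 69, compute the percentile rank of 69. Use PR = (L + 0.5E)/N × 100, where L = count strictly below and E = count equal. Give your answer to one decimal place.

22.2

N = 9.
Strictly below 69: 1. Equal to 69: 2.
PR = (1 + 0.5·2)/9 × 100 = 22.2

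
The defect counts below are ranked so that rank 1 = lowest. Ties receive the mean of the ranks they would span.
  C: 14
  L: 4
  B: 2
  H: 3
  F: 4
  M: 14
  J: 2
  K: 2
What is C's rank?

Sorted (ascending): 2, 2, 2, 3, 4, 4, 14, 14
The 3 values of 2 occupy positions 1–3 → average rank 2.
The 2 values of 4 occupy positions 5–6 → average rank (5+6)/2 = 5.5.
The 2 values of 14 occupy positions 7–8 → average rank (7+8)/2 = 7.5.
C has value 14 → rank 7.5.

7.5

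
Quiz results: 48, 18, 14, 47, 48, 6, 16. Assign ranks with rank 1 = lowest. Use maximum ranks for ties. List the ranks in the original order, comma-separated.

Sorted (ascending): 6, 14, 16, 18, 47, 48, 48
The 2 values of 48 occupy positions 6–7 → each gets rank 7.

7, 4, 2, 5, 7, 1, 3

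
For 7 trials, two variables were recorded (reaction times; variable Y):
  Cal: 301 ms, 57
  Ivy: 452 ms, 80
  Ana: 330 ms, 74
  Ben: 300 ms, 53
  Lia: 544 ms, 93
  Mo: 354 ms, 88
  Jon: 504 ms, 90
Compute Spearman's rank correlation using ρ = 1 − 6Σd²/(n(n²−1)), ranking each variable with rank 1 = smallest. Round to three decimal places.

Ranks of variable 1: 2, 5, 3, 1, 7, 4, 6
Ranks of variable 2: 2, 4, 3, 1, 7, 5, 6
d = r₁ − r₂: 0, 1, 0, 0, 0, -1, 0
d²: 0, 1, 0, 0, 0, 1, 0; Σd² = 2
ρ = 1 − 6·2/(7·48) = 1 − 12/336 = 0.964

0.964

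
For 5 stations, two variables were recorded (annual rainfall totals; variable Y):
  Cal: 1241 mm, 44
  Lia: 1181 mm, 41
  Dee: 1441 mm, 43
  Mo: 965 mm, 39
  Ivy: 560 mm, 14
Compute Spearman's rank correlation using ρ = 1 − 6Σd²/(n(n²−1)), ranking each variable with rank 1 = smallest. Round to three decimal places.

0.900

Ranks of variable 1: 4, 3, 5, 2, 1
Ranks of variable 2: 5, 3, 4, 2, 1
d = r₁ − r₂: -1, 0, 1, 0, 0
d²: 1, 0, 1, 0, 0; Σd² = 2
ρ = 1 − 6·2/(5·24) = 1 − 12/120 = 0.900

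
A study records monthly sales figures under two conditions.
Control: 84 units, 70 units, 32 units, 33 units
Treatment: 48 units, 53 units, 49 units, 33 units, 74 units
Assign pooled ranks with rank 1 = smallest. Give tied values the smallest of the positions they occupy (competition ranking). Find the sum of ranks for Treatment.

Sorted (ascending): 32, 33, 33, 48, 49, 53, 70, 74, 84
The 2 values of 33 occupy positions 2–3 → each gets rank 2.
Treatment values → pooled ranks: 48→4, 53→6, 49→5, 33→2, 74→8
Rank sum = 4 + 6 + 5 + 2 + 8 = 25

25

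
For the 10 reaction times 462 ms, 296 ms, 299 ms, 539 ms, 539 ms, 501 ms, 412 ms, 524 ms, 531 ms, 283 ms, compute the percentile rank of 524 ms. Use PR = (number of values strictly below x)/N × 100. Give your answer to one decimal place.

N = 10.
Strictly below 524: 6. Equal to 524: 1.
PR = 6/10 × 100 = 60.0

60.0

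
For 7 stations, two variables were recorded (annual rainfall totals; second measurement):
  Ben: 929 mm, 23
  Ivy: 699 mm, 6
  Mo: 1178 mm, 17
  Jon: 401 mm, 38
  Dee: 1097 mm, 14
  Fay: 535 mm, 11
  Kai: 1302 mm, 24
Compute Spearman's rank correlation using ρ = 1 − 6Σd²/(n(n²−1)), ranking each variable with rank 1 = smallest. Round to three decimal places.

0.107

Ranks of variable 1: 4, 3, 6, 1, 5, 2, 7
Ranks of variable 2: 5, 1, 4, 7, 3, 2, 6
d = r₁ − r₂: -1, 2, 2, -6, 2, 0, 1
d²: 1, 4, 4, 36, 4, 0, 1; Σd² = 50
ρ = 1 − 6·50/(7·48) = 1 − 300/336 = 0.107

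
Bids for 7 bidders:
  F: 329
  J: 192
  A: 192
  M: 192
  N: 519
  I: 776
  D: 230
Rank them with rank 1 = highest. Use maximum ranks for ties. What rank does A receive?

7

Sorted (descending): 776, 519, 329, 230, 192, 192, 192
The 3 values of 192 occupy positions 5–7 → each gets rank 7.
A has value 192 → rank 7.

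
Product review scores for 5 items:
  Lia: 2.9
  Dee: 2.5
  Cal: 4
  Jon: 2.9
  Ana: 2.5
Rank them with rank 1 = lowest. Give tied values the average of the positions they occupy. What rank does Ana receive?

Sorted (ascending): 2.5, 2.5, 2.9, 2.9, 4
The 2 values of 2.5 occupy positions 1–2 → average rank (1+2)/2 = 1.5.
The 2 values of 2.9 occupy positions 3–4 → average rank (3+4)/2 = 3.5.
Ana has value 2.5 → rank 1.5.

1.5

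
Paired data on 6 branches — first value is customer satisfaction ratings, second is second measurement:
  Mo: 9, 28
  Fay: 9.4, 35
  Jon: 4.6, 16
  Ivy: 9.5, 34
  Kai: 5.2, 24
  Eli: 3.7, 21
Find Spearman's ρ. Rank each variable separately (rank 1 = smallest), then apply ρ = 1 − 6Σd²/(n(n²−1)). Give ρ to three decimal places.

0.886

Ranks of variable 1: 4, 5, 2, 6, 3, 1
Ranks of variable 2: 4, 6, 1, 5, 3, 2
d = r₁ − r₂: 0, -1, 1, 1, 0, -1
d²: 0, 1, 1, 1, 0, 1; Σd² = 4
ρ = 1 − 6·4/(6·35) = 1 − 24/210 = 0.886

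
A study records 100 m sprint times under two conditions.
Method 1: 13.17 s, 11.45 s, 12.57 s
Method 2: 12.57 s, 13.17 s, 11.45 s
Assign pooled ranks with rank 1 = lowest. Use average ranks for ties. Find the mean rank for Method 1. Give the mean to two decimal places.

3.50

Sorted (ascending): 11.45, 11.45, 12.57, 12.57, 13.17, 13.17
The 2 values of 11.45 occupy positions 1–2 → average rank (1+2)/2 = 1.5.
The 2 values of 12.57 occupy positions 3–4 → average rank (3+4)/2 = 3.5.
The 2 values of 13.17 occupy positions 5–6 → average rank (5+6)/2 = 5.5.
Method 1 values → pooled ranks: 13.17→5.5, 11.45→1.5, 12.57→3.5
Mean rank = (5.5 + 1.5 + 3.5) / 3 = 3.50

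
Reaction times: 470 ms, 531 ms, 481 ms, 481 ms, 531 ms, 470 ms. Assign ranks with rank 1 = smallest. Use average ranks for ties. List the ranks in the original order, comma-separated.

Sorted (ascending): 470, 470, 481, 481, 531, 531
The 2 values of 470 occupy positions 1–2 → average rank (1+2)/2 = 1.5.
The 2 values of 481 occupy positions 3–4 → average rank (3+4)/2 = 3.5.
The 2 values of 531 occupy positions 5–6 → average rank (5+6)/2 = 5.5.

1.5, 5.5, 3.5, 3.5, 5.5, 1.5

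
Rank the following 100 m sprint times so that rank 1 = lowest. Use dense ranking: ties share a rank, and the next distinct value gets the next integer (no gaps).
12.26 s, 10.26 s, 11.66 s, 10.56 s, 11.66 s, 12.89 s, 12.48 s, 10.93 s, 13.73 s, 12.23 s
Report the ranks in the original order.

Sorted (ascending): 10.26, 10.56, 10.93, 11.66, 11.66, 12.23, 12.26, 12.48, 12.89, 13.73
The 2 values of 11.66 share dense rank 4.
Remaining distinct values take the next consecutive integers.

6, 1, 4, 2, 4, 8, 7, 3, 9, 5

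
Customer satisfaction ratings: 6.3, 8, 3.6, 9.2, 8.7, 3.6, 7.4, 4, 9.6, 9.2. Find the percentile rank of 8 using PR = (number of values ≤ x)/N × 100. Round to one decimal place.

N = 10.
Strictly below 8: 5. Equal to 8: 1.
PR = 6/10 × 100 = 60.0

60.0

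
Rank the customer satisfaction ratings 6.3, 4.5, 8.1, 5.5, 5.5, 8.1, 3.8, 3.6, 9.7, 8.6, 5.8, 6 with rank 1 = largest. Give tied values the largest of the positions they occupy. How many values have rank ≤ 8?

7

Sorted (descending): 9.7, 8.6, 8.1, 8.1, 6.3, 6, 5.8, 5.5, 5.5, 4.5, 3.8, 3.6
The 2 values of 8.1 occupy positions 3–4 → each gets rank 4.
The 2 values of 5.5 occupy positions 8–9 → each gets rank 9.
Ranks ≤ 8: {1, 2, 4, 4, 5, 6, 7} → 7 values.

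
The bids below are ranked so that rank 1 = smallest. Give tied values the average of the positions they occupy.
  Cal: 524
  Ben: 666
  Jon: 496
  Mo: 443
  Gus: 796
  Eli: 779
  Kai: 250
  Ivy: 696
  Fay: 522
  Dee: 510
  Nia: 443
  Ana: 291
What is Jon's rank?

Sorted (ascending): 250, 291, 443, 443, 496, 510, 522, 524, 666, 696, 779, 796
The 2 values of 443 occupy positions 3–4 → average rank (3+4)/2 = 3.5.
Jon has value 496 → rank 5.

5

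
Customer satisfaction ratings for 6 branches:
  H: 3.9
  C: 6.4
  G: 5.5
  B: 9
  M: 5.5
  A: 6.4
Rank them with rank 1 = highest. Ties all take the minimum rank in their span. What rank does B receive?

1

Sorted (descending): 9, 6.4, 6.4, 5.5, 5.5, 3.9
The 2 values of 6.4 occupy positions 2–3 → each gets rank 2.
The 2 values of 5.5 occupy positions 4–5 → each gets rank 4.
B has value 9 → rank 1.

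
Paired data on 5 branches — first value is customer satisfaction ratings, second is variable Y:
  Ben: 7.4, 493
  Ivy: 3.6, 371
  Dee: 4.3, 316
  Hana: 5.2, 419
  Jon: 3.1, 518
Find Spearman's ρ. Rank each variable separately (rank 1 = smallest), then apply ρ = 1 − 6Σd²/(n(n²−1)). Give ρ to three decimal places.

Ranks of variable 1: 5, 2, 3, 4, 1
Ranks of variable 2: 4, 2, 1, 3, 5
d = r₁ − r₂: 1, 0, 2, 1, -4
d²: 1, 0, 4, 1, 16; Σd² = 22
ρ = 1 − 6·22/(5·24) = 1 − 132/120 = -0.100

-0.100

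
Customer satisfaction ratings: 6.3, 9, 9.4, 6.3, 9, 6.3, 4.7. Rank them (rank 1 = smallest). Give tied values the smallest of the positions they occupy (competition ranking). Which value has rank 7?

9.4

Sorted (ascending): 4.7, 6.3, 6.3, 6.3, 9, 9, 9.4
The 3 values of 6.3 occupy positions 2–4 → each gets rank 2.
The 2 values of 9 occupy positions 5–6 → each gets rank 5.
Rank 7 → value 9.4.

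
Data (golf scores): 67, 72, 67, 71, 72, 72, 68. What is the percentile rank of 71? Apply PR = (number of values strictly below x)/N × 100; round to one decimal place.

42.9

N = 7.
Strictly below 71: 3. Equal to 71: 1.
PR = 3/7 × 100 = 42.9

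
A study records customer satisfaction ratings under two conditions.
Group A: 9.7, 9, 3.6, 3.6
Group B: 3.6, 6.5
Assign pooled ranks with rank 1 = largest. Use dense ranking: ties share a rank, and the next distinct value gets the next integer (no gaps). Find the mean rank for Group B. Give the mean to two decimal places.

3.50

Sorted (descending): 9.7, 9, 6.5, 3.6, 3.6, 3.6
The 3 values of 3.6 share dense rank 4.
Remaining distinct values take the next consecutive integers.
Group B values → pooled ranks: 3.6→4, 6.5→3
Mean rank = (4 + 3) / 2 = 3.50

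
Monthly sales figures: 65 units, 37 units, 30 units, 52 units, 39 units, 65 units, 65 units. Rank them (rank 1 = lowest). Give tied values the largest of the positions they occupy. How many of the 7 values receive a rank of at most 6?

4

Sorted (ascending): 30, 37, 39, 52, 65, 65, 65
The 3 values of 65 occupy positions 5–7 → each gets rank 7.
Ranks ≤ 6: {1, 2, 3, 4} → 4 values.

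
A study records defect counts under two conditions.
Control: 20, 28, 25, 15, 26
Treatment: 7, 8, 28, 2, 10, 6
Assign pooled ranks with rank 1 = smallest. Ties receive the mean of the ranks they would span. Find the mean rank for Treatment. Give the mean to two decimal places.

Sorted (ascending): 2, 6, 7, 8, 10, 15, 20, 25, 26, 28, 28
The 2 values of 28 occupy positions 10–11 → average rank (10+11)/2 = 10.5.
Treatment values → pooled ranks: 7→3, 8→4, 28→10.5, 2→1, 10→5, 6→2
Mean rank = (3 + 4 + 10.5 + 1 + 5 + 2) / 6 = 4.25

4.25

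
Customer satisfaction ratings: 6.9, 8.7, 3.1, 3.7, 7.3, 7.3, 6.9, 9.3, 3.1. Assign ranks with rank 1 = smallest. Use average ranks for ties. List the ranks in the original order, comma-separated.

4.5, 8, 1.5, 3, 6.5, 6.5, 4.5, 9, 1.5

Sorted (ascending): 3.1, 3.1, 3.7, 6.9, 6.9, 7.3, 7.3, 8.7, 9.3
The 2 values of 3.1 occupy positions 1–2 → average rank (1+2)/2 = 1.5.
The 2 values of 6.9 occupy positions 4–5 → average rank (4+5)/2 = 4.5.
The 2 values of 7.3 occupy positions 6–7 → average rank (6+7)/2 = 6.5.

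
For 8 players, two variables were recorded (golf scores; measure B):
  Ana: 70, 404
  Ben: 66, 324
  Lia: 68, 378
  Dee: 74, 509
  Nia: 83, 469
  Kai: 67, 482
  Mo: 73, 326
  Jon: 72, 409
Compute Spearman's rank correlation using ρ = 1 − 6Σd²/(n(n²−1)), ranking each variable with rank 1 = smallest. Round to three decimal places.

Ranks of variable 1: 4, 1, 3, 7, 8, 2, 6, 5
Ranks of variable 2: 4, 1, 3, 8, 6, 7, 2, 5
d = r₁ − r₂: 0, 0, 0, -1, 2, -5, 4, 0
d²: 0, 0, 0, 1, 4, 25, 16, 0; Σd² = 46
ρ = 1 − 6·46/(8·63) = 1 − 276/504 = 0.452

0.452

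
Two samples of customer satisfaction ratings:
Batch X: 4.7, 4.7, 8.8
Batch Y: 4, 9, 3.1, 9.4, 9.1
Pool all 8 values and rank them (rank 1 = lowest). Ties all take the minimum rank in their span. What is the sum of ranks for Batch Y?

Sorted (ascending): 3.1, 4, 4.7, 4.7, 8.8, 9, 9.1, 9.4
The 2 values of 4.7 occupy positions 3–4 → each gets rank 3.
Batch Y values → pooled ranks: 4→2, 9→6, 3.1→1, 9.4→8, 9.1→7
Rank sum = 2 + 6 + 1 + 8 + 7 = 24

24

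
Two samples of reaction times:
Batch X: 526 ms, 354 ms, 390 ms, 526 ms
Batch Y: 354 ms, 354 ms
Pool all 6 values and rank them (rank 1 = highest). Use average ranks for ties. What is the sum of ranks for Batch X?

11

Sorted (descending): 526, 526, 390, 354, 354, 354
The 2 values of 526 occupy positions 1–2 → average rank (1+2)/2 = 1.5.
The 3 values of 354 occupy positions 4–6 → average rank 5.
Batch X values → pooled ranks: 526→1.5, 354→5, 390→3, 526→1.5
Rank sum = 1.5 + 5 + 3 + 1.5 = 11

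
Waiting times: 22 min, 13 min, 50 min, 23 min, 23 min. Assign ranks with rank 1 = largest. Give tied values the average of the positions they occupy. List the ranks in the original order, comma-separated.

Sorted (descending): 50, 23, 23, 22, 13
The 2 values of 23 occupy positions 2–3 → average rank (2+3)/2 = 2.5.

4, 5, 1, 2.5, 2.5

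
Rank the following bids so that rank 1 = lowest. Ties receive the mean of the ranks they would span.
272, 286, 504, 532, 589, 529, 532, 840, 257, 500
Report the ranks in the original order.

Sorted (ascending): 257, 272, 286, 500, 504, 529, 532, 532, 589, 840
The 2 values of 532 occupy positions 7–8 → average rank (7+8)/2 = 7.5.

2, 3, 5, 7.5, 9, 6, 7.5, 10, 1, 4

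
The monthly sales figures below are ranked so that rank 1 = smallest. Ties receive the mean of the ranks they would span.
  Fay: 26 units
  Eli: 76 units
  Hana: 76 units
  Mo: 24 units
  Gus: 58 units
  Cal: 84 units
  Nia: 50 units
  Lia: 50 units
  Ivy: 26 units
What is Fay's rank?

2.5

Sorted (ascending): 24, 26, 26, 50, 50, 58, 76, 76, 84
The 2 values of 26 occupy positions 2–3 → average rank (2+3)/2 = 2.5.
The 2 values of 50 occupy positions 4–5 → average rank (4+5)/2 = 4.5.
The 2 values of 76 occupy positions 7–8 → average rank (7+8)/2 = 7.5.
Fay has value 26 units → rank 2.5.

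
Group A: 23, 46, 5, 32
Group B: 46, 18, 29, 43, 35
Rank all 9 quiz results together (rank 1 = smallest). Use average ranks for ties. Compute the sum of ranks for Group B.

Sorted (ascending): 5, 18, 23, 29, 32, 35, 43, 46, 46
The 2 values of 46 occupy positions 8–9 → average rank (8+9)/2 = 8.5.
Group B values → pooled ranks: 46→8.5, 18→2, 29→4, 43→7, 35→6
Rank sum = 8.5 + 2 + 4 + 7 + 6 = 27.5

27.5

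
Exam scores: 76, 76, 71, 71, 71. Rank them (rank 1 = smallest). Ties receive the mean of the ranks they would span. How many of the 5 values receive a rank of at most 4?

Sorted (ascending): 71, 71, 71, 76, 76
The 3 values of 71 occupy positions 1–3 → average rank 2.
The 2 values of 76 occupy positions 4–5 → average rank (4+5)/2 = 4.5.
Ranks ≤ 4: {2, 2, 2} → 3 values.

3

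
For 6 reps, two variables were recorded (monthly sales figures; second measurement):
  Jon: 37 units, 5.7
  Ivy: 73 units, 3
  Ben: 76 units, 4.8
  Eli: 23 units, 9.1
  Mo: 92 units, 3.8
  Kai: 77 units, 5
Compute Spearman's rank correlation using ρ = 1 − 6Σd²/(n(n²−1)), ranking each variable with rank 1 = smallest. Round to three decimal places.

-0.600

Ranks of variable 1: 2, 3, 4, 1, 6, 5
Ranks of variable 2: 5, 1, 3, 6, 2, 4
d = r₁ − r₂: -3, 2, 1, -5, 4, 1
d²: 9, 4, 1, 25, 16, 1; Σd² = 56
ρ = 1 − 6·56/(6·35) = 1 − 336/210 = -0.600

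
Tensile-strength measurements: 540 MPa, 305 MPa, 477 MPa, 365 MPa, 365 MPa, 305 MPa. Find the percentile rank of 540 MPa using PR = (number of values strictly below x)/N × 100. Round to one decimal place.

83.3

N = 6.
Strictly below 540: 5. Equal to 540: 1.
PR = 5/6 × 100 = 83.3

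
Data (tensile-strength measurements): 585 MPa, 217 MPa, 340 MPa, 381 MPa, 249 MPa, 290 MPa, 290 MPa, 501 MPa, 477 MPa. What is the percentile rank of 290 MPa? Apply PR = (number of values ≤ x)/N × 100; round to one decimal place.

N = 9.
Strictly below 290: 2. Equal to 290: 2.
PR = 4/9 × 100 = 44.4

44.4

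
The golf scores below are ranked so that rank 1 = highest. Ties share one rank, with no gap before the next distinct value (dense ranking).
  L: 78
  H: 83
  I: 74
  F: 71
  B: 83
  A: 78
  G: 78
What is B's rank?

1

Sorted (descending): 83, 83, 78, 78, 78, 74, 71
The 2 values of 83 share dense rank 1.
The 3 values of 78 share dense rank 2.
Remaining distinct values take the next consecutive integers.
B has value 83 → rank 1.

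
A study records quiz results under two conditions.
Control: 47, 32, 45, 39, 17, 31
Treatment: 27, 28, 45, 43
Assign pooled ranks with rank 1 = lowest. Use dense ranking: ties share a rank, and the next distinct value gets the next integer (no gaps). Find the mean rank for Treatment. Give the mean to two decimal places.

5.00

Sorted (ascending): 17, 27, 28, 31, 32, 39, 43, 45, 45, 47
The 2 values of 45 share dense rank 8.
Remaining distinct values take the next consecutive integers.
Treatment values → pooled ranks: 27→2, 28→3, 45→8, 43→7
Mean rank = (2 + 3 + 8 + 7) / 4 = 5.00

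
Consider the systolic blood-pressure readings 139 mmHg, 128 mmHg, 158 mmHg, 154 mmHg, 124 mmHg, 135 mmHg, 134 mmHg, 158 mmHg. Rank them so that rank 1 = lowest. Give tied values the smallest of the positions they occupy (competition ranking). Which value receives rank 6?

Sorted (ascending): 124, 128, 134, 135, 139, 154, 158, 158
The 2 values of 158 occupy positions 7–8 → each gets rank 7.
Rank 6 → value 154.

154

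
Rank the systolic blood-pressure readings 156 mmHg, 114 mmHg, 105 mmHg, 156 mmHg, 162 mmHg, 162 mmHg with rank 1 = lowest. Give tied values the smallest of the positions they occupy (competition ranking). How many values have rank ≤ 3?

Sorted (ascending): 105, 114, 156, 156, 162, 162
The 2 values of 156 occupy positions 3–4 → each gets rank 3.
The 2 values of 162 occupy positions 5–6 → each gets rank 5.
Ranks ≤ 3: {1, 2, 3, 3} → 4 values.

4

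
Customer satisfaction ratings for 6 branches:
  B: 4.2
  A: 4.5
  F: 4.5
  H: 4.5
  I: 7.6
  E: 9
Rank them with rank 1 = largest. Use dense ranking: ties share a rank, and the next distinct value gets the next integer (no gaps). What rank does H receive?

3

Sorted (descending): 9, 7.6, 4.5, 4.5, 4.5, 4.2
The 3 values of 4.5 share dense rank 3.
Remaining distinct values take the next consecutive integers.
H has value 4.5 → rank 3.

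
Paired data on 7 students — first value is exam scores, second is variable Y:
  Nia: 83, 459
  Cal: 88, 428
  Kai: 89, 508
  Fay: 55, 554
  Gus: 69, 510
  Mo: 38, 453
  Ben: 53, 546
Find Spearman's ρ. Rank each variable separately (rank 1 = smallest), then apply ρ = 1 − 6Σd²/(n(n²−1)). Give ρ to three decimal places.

Ranks of variable 1: 5, 6, 7, 3, 4, 1, 2
Ranks of variable 2: 3, 1, 4, 7, 5, 2, 6
d = r₁ − r₂: 2, 5, 3, -4, -1, -1, -4
d²: 4, 25, 9, 16, 1, 1, 16; Σd² = 72
ρ = 1 − 6·72/(7·48) = 1 − 432/336 = -0.286

-0.286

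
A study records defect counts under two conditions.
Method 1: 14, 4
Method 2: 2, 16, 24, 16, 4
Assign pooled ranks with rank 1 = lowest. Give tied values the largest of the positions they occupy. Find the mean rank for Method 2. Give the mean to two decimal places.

Sorted (ascending): 2, 4, 4, 14, 16, 16, 24
The 2 values of 4 occupy positions 2–3 → each gets rank 3.
The 2 values of 16 occupy positions 5–6 → each gets rank 6.
Method 2 values → pooled ranks: 2→1, 16→6, 24→7, 16→6, 4→3
Mean rank = (1 + 6 + 7 + 6 + 3) / 5 = 4.60

4.60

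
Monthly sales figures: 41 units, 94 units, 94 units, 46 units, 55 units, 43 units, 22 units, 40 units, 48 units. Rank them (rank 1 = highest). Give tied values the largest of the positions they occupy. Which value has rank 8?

Sorted (descending): 94, 94, 55, 48, 46, 43, 41, 40, 22
The 2 values of 94 occupy positions 1–2 → each gets rank 2.
Rank 8 → value 40.

40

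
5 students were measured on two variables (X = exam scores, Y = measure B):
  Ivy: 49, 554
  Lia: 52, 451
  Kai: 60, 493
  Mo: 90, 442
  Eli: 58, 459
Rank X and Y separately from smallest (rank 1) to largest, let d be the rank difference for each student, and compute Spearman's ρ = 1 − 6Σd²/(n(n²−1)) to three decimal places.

-0.600

Ranks of variable 1: 1, 2, 4, 5, 3
Ranks of variable 2: 5, 2, 4, 1, 3
d = r₁ − r₂: -4, 0, 0, 4, 0
d²: 16, 0, 0, 16, 0; Σd² = 32
ρ = 1 − 6·32/(5·24) = 1 − 192/120 = -0.600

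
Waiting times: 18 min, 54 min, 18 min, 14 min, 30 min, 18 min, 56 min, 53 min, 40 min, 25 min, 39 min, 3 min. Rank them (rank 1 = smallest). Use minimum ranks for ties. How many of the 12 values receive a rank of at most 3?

5

Sorted (ascending): 3, 14, 18, 18, 18, 25, 30, 39, 40, 53, 54, 56
The 3 values of 18 occupy positions 3–5 → each gets rank 3.
Ranks ≤ 3: {1, 2, 3, 3, 3} → 5 values.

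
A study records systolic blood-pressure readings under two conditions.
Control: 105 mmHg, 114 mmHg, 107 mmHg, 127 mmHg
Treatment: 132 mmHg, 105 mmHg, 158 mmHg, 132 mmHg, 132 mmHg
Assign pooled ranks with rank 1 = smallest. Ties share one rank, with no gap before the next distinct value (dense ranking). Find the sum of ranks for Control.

Sorted (ascending): 105, 105, 107, 114, 127, 132, 132, 132, 158
The 2 values of 105 share dense rank 1.
The 3 values of 132 share dense rank 5.
Remaining distinct values take the next consecutive integers.
Control values → pooled ranks: 105→1, 114→3, 107→2, 127→4
Rank sum = 1 + 3 + 2 + 4 = 10

10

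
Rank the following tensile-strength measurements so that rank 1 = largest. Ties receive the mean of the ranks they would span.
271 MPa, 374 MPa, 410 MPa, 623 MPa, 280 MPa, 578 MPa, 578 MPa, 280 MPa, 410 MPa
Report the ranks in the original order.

Sorted (descending): 623, 578, 578, 410, 410, 374, 280, 280, 271
The 2 values of 578 occupy positions 2–3 → average rank (2+3)/2 = 2.5.
The 2 values of 410 occupy positions 4–5 → average rank (4+5)/2 = 4.5.
The 2 values of 280 occupy positions 7–8 → average rank (7+8)/2 = 7.5.

9, 6, 4.5, 1, 7.5, 2.5, 2.5, 7.5, 4.5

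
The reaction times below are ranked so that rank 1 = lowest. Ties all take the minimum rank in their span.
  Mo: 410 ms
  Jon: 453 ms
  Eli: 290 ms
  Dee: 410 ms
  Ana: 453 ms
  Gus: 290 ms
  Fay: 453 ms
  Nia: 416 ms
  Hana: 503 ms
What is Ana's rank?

Sorted (ascending): 290, 290, 410, 410, 416, 453, 453, 453, 503
The 2 values of 290 occupy positions 1–2 → each gets rank 1.
The 2 values of 410 occupy positions 3–4 → each gets rank 3.
The 3 values of 453 occupy positions 6–8 → each gets rank 6.
Ana has value 453 ms → rank 6.

6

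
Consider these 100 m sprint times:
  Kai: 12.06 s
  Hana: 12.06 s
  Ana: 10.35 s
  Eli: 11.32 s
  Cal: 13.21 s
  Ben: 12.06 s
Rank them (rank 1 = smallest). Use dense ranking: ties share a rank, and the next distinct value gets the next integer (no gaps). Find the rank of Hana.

3

Sorted (ascending): 10.35, 11.32, 12.06, 12.06, 12.06, 13.21
The 3 values of 12.06 share dense rank 3.
Remaining distinct values take the next consecutive integers.
Hana has value 12.06 s → rank 3.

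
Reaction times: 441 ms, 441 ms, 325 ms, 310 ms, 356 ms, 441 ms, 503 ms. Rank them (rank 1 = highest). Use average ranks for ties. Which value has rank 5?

356

Sorted (descending): 503, 441, 441, 441, 356, 325, 310
The 3 values of 441 occupy positions 2–4 → average rank 3.
Rank 5 → value 356.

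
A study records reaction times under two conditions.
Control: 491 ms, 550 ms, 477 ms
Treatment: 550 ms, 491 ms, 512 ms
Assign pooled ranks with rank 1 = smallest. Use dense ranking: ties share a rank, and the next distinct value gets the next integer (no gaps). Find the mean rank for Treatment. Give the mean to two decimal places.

Sorted (ascending): 477, 491, 491, 512, 550, 550
The 2 values of 491 share dense rank 2.
The 2 values of 550 share dense rank 4.
Remaining distinct values take the next consecutive integers.
Treatment values → pooled ranks: 550→4, 491→2, 512→3
Mean rank = (4 + 2 + 3) / 3 = 3.00

3.00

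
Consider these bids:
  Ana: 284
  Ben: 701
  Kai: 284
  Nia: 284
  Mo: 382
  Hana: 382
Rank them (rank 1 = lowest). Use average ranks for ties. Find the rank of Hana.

Sorted (ascending): 284, 284, 284, 382, 382, 701
The 3 values of 284 occupy positions 1–3 → average rank 2.
The 2 values of 382 occupy positions 4–5 → average rank (4+5)/2 = 4.5.
Hana has value 382 → rank 4.5.

4.5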